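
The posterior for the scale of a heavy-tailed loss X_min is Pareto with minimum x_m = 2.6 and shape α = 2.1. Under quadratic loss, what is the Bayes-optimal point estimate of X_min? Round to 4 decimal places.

4.9636

The Pareto density is strictly decreasing on [x_m, ∞), so the mode is x_m = 2.6000.
Mean = α·x_m/(α−1) = 2.1·2.6/1.1 = 4.9636.
Quadratic loss ⇒ the optimal estimator is the posterior mean.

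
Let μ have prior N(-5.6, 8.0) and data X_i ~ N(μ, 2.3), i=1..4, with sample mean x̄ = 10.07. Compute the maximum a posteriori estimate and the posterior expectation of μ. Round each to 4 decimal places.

Posterior for μ is Normal. Precision-weighted mean: (1/8.0·-5.6 + 4/2.3·10.07) / (1/8.0 + 4/2.3) = 9.0192.
A Normal posterior is symmetric, so mode = mean.

MAP = 9.0192, posterior mean = 9.0192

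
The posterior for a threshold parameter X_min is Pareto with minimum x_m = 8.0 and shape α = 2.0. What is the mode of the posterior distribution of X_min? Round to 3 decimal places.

8.000

The Pareto density is strictly decreasing on [x_m, ∞), so the mode is x_m = 8.000.
Mean = α·x_m/(α−1) = 2.0·8.0/1.0 = 16.000.
This is the posterior mode — the MAP estimate.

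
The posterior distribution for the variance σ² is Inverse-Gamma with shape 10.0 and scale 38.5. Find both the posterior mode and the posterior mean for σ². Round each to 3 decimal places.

posterior mode = 3.500, posterior mean = 4.278

Mode = β/(α+1) = 38.5/11.0 = 3.500.
Mean = β/(α−1) = 38.5/9.0 = 4.278.
The mean is pulled above the mode by the posterior's right skew.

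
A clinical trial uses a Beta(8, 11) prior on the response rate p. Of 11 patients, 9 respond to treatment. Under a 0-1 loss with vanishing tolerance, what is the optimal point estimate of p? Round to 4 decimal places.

0.5714

Posterior: Beta(8+9, 11+2) = Beta(17, 13).
Mode = (17−1)/(17+13−2) = 16/28 = 0.5714.
Mean = 17/(17+13) = 17/30 = 0.5667.
This is the posterior mode — the MAP estimate.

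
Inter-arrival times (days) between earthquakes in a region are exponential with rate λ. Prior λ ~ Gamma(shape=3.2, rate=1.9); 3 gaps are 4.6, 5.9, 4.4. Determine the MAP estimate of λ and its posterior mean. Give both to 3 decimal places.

Σ times = 14.9. Posterior: Gamma(shape = 3.2+3 = 6.2, rate = 1.9+14.9 = 16.8).
Mode = (α−1)/β = 5.2/16.8 = 0.310.
Mean = α/β = 6.2/16.8 = 0.369.

MAP = 0.310, posterior mean = 0.369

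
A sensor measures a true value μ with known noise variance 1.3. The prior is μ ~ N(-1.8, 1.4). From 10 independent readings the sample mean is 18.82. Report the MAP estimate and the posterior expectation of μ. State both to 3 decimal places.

MAP = 17.068, posterior mean = 17.068

Posterior for μ is Normal. Precision-weighted mean: (1/1.4·-1.8 + 10/1.3·18.82) / (1/1.4 + 10/1.3) = 17.068.
A Normal posterior is symmetric, so mode = mean.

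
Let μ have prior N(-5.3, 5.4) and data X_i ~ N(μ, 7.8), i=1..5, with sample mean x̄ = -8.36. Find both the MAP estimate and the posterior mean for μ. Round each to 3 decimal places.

Posterior for μ is Normal. Precision-weighted mean: (1/5.4·-5.3 + 5/7.8·-8.36) / (1/5.4 + 5/7.8) = -7.674.
A Normal posterior is symmetric, so mode = mean.

MAP estimate = -7.674, posterior mean = -7.674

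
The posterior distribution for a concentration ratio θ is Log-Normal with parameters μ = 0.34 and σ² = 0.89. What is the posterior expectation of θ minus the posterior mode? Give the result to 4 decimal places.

1.6155

Mode = exp(μ − σ²) = exp(-0.55) = 0.5769.
Mean = exp(μ + σ²/2) = exp(0.785) = 2.1924.
Difference = 2.1924 − 0.5769 = 1.6155.
The mean is pulled above the mode by the posterior's right skew.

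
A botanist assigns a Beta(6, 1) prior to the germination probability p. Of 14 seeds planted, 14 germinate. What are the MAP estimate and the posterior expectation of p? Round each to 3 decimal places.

MAP estimate = 1.000, posterior expectation = 0.952

Posterior: Beta(6+14, 1+0) = Beta(20, 1).
Since β = 1 ≤ 1 and α > 1, the Beta density is monotone increasing on [0,1]; the mode is at 1.
Mean = 20/(20+1) = 0.952.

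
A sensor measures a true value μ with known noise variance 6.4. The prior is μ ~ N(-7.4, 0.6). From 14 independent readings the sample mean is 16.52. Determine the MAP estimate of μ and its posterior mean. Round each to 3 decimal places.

MAP: 6.176. Posterior mean: 6.176.

Posterior for μ is Normal. Precision-weighted mean: (1/0.6·-7.4 + 14/6.4·16.52) / (1/0.6 + 14/6.4) = 6.176.
A Normal posterior is symmetric, so mode = mean.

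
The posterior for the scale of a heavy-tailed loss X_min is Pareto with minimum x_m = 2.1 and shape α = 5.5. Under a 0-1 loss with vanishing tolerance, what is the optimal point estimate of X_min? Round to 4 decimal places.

The Pareto density is strictly decreasing on [x_m, ∞), so the mode is x_m = 2.1000.
Mean = α·x_m/(α−1) = 5.5·2.1/4.5 = 2.5667.
This is the posterior mode — the MAP estimate.

2.1000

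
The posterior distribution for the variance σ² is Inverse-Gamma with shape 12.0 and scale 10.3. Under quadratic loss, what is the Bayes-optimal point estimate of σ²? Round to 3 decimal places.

Mode = β/(α+1) = 10.3/13.0 = 0.792.
Mean = β/(α−1) = 10.3/11.0 = 0.936.
Quadratic loss ⇒ the optimal estimator is the posterior mean.

0.936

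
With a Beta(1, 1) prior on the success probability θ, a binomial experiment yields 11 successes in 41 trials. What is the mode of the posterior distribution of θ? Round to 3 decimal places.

Posterior: Beta(1+11, 1+30) = Beta(12, 31).
Mode = (12−1)/(12+31−2) = 11/41 = 0.268.
With a flat prior the MAP equals the MLE, 11/41.
Mean = 12/(12+31) = 12/43 = 0.279.
This is the posterior mode — the MAP estimate.

0.268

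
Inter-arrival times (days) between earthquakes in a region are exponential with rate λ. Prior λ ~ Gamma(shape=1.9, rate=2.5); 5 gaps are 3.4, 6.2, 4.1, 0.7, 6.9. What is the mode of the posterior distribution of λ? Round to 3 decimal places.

Σ times = 21.3. Posterior: Gamma(shape = 1.9+5 = 6.9, rate = 2.5+21.3 = 23.8).
Mode = (α−1)/β = 5.9/23.8 = 0.248.
Mean = α/β = 6.9/23.8 = 0.290.
This is the posterior mode — the MAP estimate.

0.248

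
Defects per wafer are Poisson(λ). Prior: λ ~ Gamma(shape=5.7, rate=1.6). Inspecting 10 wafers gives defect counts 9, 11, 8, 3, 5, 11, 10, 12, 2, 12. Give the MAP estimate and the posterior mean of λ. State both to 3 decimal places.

MAP = 7.560; posterior mean = 7.647

Σ counts = 83. Posterior: Gamma(shape = 5.7+83 = 88.7, rate = 1.6+10 = 11.6).
Mode = (α−1)/β = 87.7/11.6 = 7.560.
Mean = α/β = 88.7/11.6 = 7.647.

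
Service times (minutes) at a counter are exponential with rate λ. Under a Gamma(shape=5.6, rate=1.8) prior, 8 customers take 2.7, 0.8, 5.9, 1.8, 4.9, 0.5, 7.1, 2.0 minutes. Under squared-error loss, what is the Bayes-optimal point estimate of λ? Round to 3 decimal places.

Σ times = 25.7. Posterior: Gamma(shape = 5.6+8 = 13.6, rate = 1.8+25.7 = 27.5).
Mode = (α−1)/β = 12.6/27.5 = 0.458.
Mean = α/β = 13.6/27.5 = 0.495.
Squared-error loss ⇒ the optimal estimator is the posterior mean.

0.495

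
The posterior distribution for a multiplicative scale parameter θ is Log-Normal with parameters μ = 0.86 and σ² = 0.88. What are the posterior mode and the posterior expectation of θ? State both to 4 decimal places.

Mode = exp(μ − σ²) = exp(-0.02) = 0.9802.
Mean = exp(μ + σ²/2) = exp(1.300) = 3.6693.

MAP = 0.9802; posterior mean = 3.6693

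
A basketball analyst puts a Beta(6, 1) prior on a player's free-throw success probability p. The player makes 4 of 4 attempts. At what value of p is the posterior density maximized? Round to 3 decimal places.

Posterior: Beta(6+4, 1+0) = Beta(10, 1).
Since β = 1 ≤ 1 and α > 1, the Beta density is monotone increasing on [0,1]; the mode is at 1.
Mean = 10/(10+1) = 0.909.
This is the posterior mode — the MAP estimate.

1.000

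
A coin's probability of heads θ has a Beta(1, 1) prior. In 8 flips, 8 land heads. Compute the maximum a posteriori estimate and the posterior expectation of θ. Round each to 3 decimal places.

Posterior: Beta(1+8, 1+0) = Beta(9, 1).
Since β = 1 ≤ 1 and α > 1, the Beta density is monotone increasing on [0,1]; the mode is at 1.
Mean = 9/(9+1) = 0.900.

maximum a posteriori estimate = 1.000, posterior expectation = 0.900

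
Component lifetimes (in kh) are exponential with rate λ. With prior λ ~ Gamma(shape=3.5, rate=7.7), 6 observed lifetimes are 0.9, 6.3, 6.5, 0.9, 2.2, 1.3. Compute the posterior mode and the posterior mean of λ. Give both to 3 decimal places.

MAP: 0.329. Posterior mean: 0.368.

Σ times = 18.1. Posterior: Gamma(shape = 3.5+6 = 9.5, rate = 7.7+18.1 = 25.8).
Mode = (α−1)/β = 8.5/25.8 = 0.329.
Mean = α/β = 9.5/25.8 = 0.368.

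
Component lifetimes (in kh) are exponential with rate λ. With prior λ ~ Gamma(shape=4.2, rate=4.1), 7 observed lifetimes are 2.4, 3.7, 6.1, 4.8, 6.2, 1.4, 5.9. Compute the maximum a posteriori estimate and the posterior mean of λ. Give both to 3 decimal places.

MAP = 0.295; posterior mean = 0.324

Σ times = 30.5. Posterior: Gamma(shape = 4.2+7 = 11.2, rate = 4.1+30.5 = 34.6).
Mode = (α−1)/β = 10.2/34.6 = 0.295.
Mean = α/β = 11.2/34.6 = 0.324.
Mean > mode: the posterior has a right tail.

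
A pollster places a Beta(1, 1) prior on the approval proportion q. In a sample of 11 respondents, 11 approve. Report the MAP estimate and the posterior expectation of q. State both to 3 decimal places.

MAP estimate = 1.000, posterior expectation = 0.923

Posterior: Beta(1+11, 1+0) = Beta(12, 1).
Since β = 1 ≤ 1 and α > 1, the Beta density is monotone increasing on [0,1]; the mode is at 1.
Mean = 12/(12+1) = 0.923.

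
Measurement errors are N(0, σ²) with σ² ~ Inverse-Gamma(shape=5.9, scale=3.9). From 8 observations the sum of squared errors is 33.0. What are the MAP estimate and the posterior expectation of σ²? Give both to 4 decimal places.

Posterior: Inverse-Gamma(shape = 5.9+8/2 = 9.9, scale = 3.9+33.0/2 = 20.4).
Mode = β/(α+1) = 20.4/10.9 = 1.8716.
Mean = β/(α−1) = 20.4/8.9 = 2.2921.
Right-skewed posterior ⇒ mode < mean.

MAP: 1.8716. Posterior mean: 2.2921.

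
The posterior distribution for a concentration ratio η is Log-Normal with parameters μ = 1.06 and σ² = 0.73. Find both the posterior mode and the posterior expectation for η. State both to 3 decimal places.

Mode = exp(μ − σ²) = exp(0.33) = 1.391.
Mean = exp(μ + σ²/2) = exp(1.425) = 4.158.
The mean is pulled above the mode by the posterior's right skew.

η_MAP = 1.391, E[η|data] = 4.158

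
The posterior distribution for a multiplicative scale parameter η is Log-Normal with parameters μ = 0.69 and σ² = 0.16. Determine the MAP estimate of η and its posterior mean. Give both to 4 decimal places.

Mode = exp(μ − σ²) = exp(0.53) = 1.6989.
Mean = exp(μ + σ²/2) = exp(0.770) = 2.1598.

MAP = 1.6989, posterior mean = 2.1598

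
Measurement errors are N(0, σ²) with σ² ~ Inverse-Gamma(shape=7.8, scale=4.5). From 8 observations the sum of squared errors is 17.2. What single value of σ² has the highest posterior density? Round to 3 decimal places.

1.023

Posterior: Inverse-Gamma(shape = 7.8+8/2 = 11.8, scale = 4.5+17.2/2 = 13.1).
Mode = β/(α+1) = 13.1/12.8 = 1.023.
Mean = β/(α−1) = 13.1/10.8 = 1.213.
This is the posterior mode — the MAP estimate.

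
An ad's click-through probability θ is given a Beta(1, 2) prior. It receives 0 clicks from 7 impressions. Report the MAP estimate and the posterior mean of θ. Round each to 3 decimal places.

MAP estimate = 0.000, posterior mean = 0.100

Posterior: Beta(1+0, 2+7) = Beta(1, 9).
Since α = 1 ≤ 1 and β > 1, the Beta density is monotone decreasing on [0,1]; the mode is at 0.
Mean = 1/(1+9) = 0.100.
The mean is pulled above the mode by the posterior's right skew.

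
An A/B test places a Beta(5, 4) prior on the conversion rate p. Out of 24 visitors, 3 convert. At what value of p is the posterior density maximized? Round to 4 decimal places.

0.2258

Posterior: Beta(5+3, 4+21) = Beta(8, 25).
Mode = (8−1)/(8+25−2) = 7/31 = 0.2258.
Mean = 8/(8+25) = 8/33 = 0.2424.
This is the posterior mode — the MAP estimate.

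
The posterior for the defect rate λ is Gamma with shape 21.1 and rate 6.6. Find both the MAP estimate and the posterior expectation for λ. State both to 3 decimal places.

Mode = (α−1)/β = 20.1/6.6 = 3.045.
Mean = α/β = 21.1/6.6 = 3.197.
Right-skewed posterior ⇒ mode < mean.

MAP estimate = 3.045, posterior expectation = 3.197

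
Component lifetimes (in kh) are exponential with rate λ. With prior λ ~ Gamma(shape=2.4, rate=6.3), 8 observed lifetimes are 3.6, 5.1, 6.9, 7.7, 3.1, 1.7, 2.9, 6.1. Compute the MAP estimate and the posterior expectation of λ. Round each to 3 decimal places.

MAP: 0.217. Posterior mean: 0.240.

Σ times = 37.1. Posterior: Gamma(shape = 2.4+8 = 10.4, rate = 6.3+37.1 = 43.4).
Mode = (α−1)/β = 9.4/43.4 = 0.217.
Mean = α/β = 10.4/43.4 = 0.240.
The posterior is right-skewed, so the mean exceeds the mode.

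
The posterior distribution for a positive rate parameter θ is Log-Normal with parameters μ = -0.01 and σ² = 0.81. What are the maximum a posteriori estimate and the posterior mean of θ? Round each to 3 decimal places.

θ_MAP = 0.440, E[θ|data] = 1.484

Mode = exp(μ − σ²) = exp(-0.82) = 0.440.
Mean = exp(μ + σ²/2) = exp(0.395) = 1.484.
The posterior is right-skewed, so the mean exceeds the mode.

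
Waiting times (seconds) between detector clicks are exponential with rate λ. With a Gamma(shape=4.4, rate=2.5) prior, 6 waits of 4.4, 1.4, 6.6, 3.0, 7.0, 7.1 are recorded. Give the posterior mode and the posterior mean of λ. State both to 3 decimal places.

Σ times = 29.5. Posterior: Gamma(shape = 4.4+6 = 10.4, rate = 2.5+29.5 = 32.0).
Mode = (α−1)/β = 9.4/32.0 = 0.294.
Mean = α/β = 10.4/32.0 = 0.325.
Mean > mode: the posterior has a right tail.

posterior mode = 0.294, posterior mean = 0.325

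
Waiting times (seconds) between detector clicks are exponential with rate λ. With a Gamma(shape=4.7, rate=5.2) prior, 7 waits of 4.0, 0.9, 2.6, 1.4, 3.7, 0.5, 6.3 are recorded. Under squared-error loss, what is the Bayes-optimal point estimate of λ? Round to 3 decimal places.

0.476

Σ times = 19.4. Posterior: Gamma(shape = 4.7+7 = 11.7, rate = 5.2+19.4 = 24.6).
Mode = (α−1)/β = 10.7/24.6 = 0.435.
Mean = α/β = 11.7/24.6 = 0.476.
Squared-error loss ⇒ the optimal estimator is the posterior mean.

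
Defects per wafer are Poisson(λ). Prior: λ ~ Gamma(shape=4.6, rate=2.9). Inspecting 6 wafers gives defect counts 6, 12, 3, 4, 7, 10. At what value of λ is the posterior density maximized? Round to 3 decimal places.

5.124

Σ counts = 42. Posterior: Gamma(shape = 4.6+42 = 46.6, rate = 2.9+6 = 8.9).
Mode = (α−1)/β = 45.6/8.9 = 5.124.
Mean = α/β = 46.6/8.9 = 5.236.
This is the posterior mode — the MAP estimate.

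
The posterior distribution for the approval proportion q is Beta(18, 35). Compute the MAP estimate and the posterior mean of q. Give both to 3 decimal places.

Mode = (18−1)/(18+35−2) = 17/51 = 0.333.
Mean = 18/(18+35) = 18/53 = 0.340.
The posterior is right-skewed, so the mean exceeds the mode.

MAP: 0.333. Posterior mean: 0.340.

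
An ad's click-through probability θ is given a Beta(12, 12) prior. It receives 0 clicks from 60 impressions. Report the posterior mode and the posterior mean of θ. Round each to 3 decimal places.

Posterior: Beta(12+0, 12+60) = Beta(12, 72).
Mode = (12−1)/(12+72−2) = 11/82 = 0.134.
Mean = 12/(12+72) = 12/84 = 0.143.

MAP = 0.134; posterior mean = 0.143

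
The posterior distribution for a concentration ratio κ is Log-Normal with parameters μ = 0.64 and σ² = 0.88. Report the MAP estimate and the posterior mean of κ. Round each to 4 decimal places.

MAP: 0.7866. Posterior mean: 2.9447.

Mode = exp(μ − σ²) = exp(-0.24) = 0.7866.
Mean = exp(μ + σ²/2) = exp(1.080) = 2.9447.
Right-skewed posterior ⇒ mode < mean.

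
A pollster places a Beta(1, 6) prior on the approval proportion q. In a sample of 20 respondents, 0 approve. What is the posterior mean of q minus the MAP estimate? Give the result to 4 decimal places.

0.0370

Posterior: Beta(1+0, 6+20) = Beta(1, 26).
Since α = 1 ≤ 1 and β > 1, the Beta density is monotone decreasing on [0,1]; the mode is at 0.
Mean = 1/(1+26) = 0.0370.
Difference = 0.0370 − 0.0000 = 0.0370.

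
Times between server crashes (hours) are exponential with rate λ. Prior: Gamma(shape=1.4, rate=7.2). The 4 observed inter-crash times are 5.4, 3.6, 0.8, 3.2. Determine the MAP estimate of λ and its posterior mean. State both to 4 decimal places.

Σ times = 13.0. Posterior: Gamma(shape = 1.4+4 = 5.4, rate = 7.2+13.0 = 20.2).
Mode = (α−1)/β = 4.4/20.2 = 0.2178.
Mean = α/β = 5.4/20.2 = 0.2673.
The mean is pulled above the mode by the posterior's right skew.

λ_MAP = 0.2178, E[λ|data] = 0.2673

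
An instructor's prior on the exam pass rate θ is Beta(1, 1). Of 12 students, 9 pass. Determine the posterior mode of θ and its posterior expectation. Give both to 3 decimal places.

posterior mode = 0.750, posterior expectation = 0.714

Posterior: Beta(1+9, 1+3) = Beta(10, 4).
Mode = (10−1)/(10+4−2) = 9/12 = 0.750.
With a flat prior the MAP equals the MLE, 9/12.
Mean = 10/(10+4) = 10/14 = 0.714.
The posterior is left-skewed, so the mode exceeds the mean.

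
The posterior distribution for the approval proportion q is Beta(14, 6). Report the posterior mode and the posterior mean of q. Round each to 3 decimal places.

MAP = 0.722; posterior mean = 0.700

Mode = (14−1)/(14+6−2) = 13/18 = 0.722.
Mean = 14/(14+6) = 14/20 = 0.700.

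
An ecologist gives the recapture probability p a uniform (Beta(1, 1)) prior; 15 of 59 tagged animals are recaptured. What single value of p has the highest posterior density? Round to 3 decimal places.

0.254

Posterior: Beta(1+15, 1+44) = Beta(16, 45).
Mode = (16−1)/(16+45−2) = 15/59 = 0.254.
With a flat prior the MAP equals the MLE, 15/59.
Mean = 16/(16+45) = 16/61 = 0.262.
This is the posterior mode — the MAP estimate.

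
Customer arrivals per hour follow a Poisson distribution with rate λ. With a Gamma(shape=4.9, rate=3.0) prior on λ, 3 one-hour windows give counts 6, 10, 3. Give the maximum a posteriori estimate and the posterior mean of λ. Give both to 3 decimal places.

maximum a posteriori estimate = 3.817, posterior mean = 3.983

Σ counts = 19. Posterior: Gamma(shape = 4.9+19 = 23.9, rate = 3.0+3 = 6.0).
Mode = (α−1)/β = 22.9/6.0 = 3.817.
Mean = α/β = 23.9/6.0 = 3.983.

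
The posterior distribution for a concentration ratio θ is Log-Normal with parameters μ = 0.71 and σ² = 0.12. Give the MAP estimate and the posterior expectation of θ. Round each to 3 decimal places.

Mode = exp(μ − σ²) = exp(0.59) = 1.804.
Mean = exp(μ + σ²/2) = exp(0.770) = 2.160.
Right-skewed posterior ⇒ mode < mean.

MAP = 1.804; posterior mean = 2.160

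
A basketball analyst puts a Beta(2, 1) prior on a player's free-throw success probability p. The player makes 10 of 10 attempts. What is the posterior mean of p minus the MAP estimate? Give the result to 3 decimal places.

Posterior: Beta(2+10, 1+0) = Beta(12, 1).
Since β = 1 ≤ 1 and α > 1, the Beta density is monotone increasing on [0,1]; the mode is at 1.
Mean = 12/(12+1) = 0.923.
Difference = 0.923 − 1.000 = -0.077.

-0.077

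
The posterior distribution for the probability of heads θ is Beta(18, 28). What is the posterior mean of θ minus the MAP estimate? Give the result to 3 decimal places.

Mode = (18−1)/(18+28−2) = 17/44 = 0.386.
Mean = 18/(18+28) = 18/46 = 0.391.
Difference = 0.391 − 0.386 = 0.005.

0.005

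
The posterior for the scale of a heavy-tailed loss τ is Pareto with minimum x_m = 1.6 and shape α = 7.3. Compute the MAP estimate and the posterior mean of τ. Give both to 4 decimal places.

MAP: 1.6000. Posterior mean: 1.8540.

The Pareto density is strictly decreasing on [x_m, ∞), so the mode is x_m = 1.6000.
Mean = α·x_m/(α−1) = 7.3·1.6/6.3 = 1.8540.
Right-skewed posterior ⇒ mode < mean.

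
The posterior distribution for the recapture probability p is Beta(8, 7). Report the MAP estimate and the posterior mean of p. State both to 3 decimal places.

Mode = (8−1)/(8+7−2) = 7/13 = 0.538.
Mean = 8/(8+7) = 8/15 = 0.533.
Left-skewed posterior ⇒ mean < mode.

MAP estimate = 0.538, posterior mean = 0.533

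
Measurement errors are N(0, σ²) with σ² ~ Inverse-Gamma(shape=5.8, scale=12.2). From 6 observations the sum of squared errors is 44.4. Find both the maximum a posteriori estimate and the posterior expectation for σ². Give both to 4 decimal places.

Posterior: Inverse-Gamma(shape = 5.8+6/2 = 8.8, scale = 12.2+44.4/2 = 34.4).
Mode = β/(α+1) = 34.4/9.8 = 3.5102.
Mean = β/(α−1) = 34.4/7.8 = 4.4103.
The posterior is right-skewed, so the mean exceeds the mode.

maximum a posteriori estimate = 3.5102, posterior expectation = 4.4103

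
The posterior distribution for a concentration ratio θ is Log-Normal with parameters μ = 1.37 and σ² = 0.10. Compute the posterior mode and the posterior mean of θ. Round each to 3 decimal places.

Mode = exp(μ − σ²) = exp(1.27) = 3.561.
Mean = exp(μ + σ²/2) = exp(1.420) = 4.137.
The posterior is right-skewed, so the mean exceeds the mode.

MAP = 3.561, posterior mean = 4.137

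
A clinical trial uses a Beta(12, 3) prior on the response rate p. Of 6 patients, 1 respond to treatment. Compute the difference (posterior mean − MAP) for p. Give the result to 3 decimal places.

Posterior: Beta(12+1, 3+5) = Beta(13, 8).
Mode = (13−1)/(13+8−2) = 12/19 = 0.632.
Mean = 13/(13+8) = 13/21 = 0.619.
Difference = 0.619 − 0.632 = -0.013.

-0.013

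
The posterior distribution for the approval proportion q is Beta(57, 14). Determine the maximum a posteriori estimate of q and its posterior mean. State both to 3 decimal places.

Mode = (57−1)/(57+14−2) = 56/69 = 0.812.
Mean = 57/(57+14) = 57/71 = 0.803.

maximum a posteriori estimate = 0.812, posterior mean = 0.803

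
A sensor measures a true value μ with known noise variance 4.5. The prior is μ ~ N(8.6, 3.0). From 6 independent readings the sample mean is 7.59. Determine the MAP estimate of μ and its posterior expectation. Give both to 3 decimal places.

Posterior for μ is Normal. Precision-weighted mean: (1/3.0·8.6 + 6/4.5·7.59) / (1/3.0 + 6/4.5) = 7.792.
A Normal posterior is symmetric, so mode = mean.

MAP = 7.792, posterior mean = 7.792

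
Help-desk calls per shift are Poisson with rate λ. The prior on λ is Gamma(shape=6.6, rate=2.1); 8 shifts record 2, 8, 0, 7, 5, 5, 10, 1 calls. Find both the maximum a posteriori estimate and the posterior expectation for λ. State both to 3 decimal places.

Σ counts = 38. Posterior: Gamma(shape = 6.6+38 = 44.6, rate = 2.1+8 = 10.1).
Mode = (α−1)/β = 43.6/10.1 = 4.317.
Mean = α/β = 44.6/10.1 = 4.416.

MAP = 4.317, posterior mean = 4.416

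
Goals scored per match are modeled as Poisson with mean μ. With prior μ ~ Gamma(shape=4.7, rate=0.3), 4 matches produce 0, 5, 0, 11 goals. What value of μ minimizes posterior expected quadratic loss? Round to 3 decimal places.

Σ counts = 16. Posterior: Gamma(shape = 4.7+16 = 20.7, rate = 0.3+4 = 4.3).
Mode = (α−1)/β = 19.7/4.3 = 4.581.
Mean = α/β = 20.7/4.3 = 4.814.
Quadratic loss ⇒ the optimal estimator is the posterior mean.

4.814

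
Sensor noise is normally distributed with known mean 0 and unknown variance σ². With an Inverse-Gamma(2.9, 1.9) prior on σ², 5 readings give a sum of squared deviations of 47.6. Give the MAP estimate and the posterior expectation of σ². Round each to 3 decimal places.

Posterior: Inverse-Gamma(shape = 2.9+5/2 = 5.4, scale = 1.9+47.6/2 = 25.7).
Mode = β/(α+1) = 25.7/6.4 = 4.016.
Mean = β/(α−1) = 25.7/4.4 = 5.841.
The mean is pulled above the mode by the posterior's right skew.

MAP: 4.016. Posterior mean: 5.841.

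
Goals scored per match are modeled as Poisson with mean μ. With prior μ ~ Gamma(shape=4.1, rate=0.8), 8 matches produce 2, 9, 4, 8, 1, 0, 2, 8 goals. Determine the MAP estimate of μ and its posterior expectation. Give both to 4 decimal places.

Σ counts = 34. Posterior: Gamma(shape = 4.1+34 = 38.1, rate = 0.8+8 = 8.8).
Mode = (α−1)/β = 37.1/8.8 = 4.2159.
Mean = α/β = 38.1/8.8 = 4.3295.

MAP = 4.2159, posterior mean = 4.3295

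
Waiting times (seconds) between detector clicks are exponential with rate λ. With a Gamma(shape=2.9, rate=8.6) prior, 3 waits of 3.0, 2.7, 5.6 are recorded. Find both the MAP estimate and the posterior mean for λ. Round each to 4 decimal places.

MAP estimate = 0.2462, posterior mean = 0.2965

Σ times = 11.3. Posterior: Gamma(shape = 2.9+3 = 5.9, rate = 8.6+11.3 = 19.9).
Mode = (α−1)/β = 4.9/19.9 = 0.2462.
Mean = α/β = 5.9/19.9 = 0.2965.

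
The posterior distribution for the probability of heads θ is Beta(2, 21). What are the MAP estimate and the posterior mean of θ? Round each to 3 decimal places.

MAP = 0.048, posterior mean = 0.087

Mode = (2−1)/(2+21−2) = 1/21 = 0.048.
Mean = 2/(2+21) = 2/23 = 0.087.
The mean is pulled above the mode by the posterior's right skew.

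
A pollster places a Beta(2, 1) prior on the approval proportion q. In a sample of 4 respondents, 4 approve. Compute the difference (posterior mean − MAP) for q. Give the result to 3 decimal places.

-0.143

Posterior: Beta(2+4, 1+0) = Beta(6, 1).
Since β = 1 ≤ 1 and α > 1, the Beta density is monotone increasing on [0,1]; the mode is at 1.
Mean = 6/(6+1) = 0.857.
Difference = 0.857 − 1.000 = -0.143.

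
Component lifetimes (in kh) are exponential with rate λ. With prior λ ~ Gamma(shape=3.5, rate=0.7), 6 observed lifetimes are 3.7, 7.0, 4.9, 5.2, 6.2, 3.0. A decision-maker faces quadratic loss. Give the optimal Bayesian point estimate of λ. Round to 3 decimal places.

0.309

Σ times = 30.0. Posterior: Gamma(shape = 3.5+6 = 9.5, rate = 0.7+30.0 = 30.7).
Mode = (α−1)/β = 8.5/30.7 = 0.277.
Mean = α/β = 9.5/30.7 = 0.309.
Quadratic loss ⇒ the optimal estimator is the posterior mean.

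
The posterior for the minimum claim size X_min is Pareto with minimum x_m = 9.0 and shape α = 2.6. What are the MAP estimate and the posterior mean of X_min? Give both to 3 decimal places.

MAP estimate = 9.000, posterior mean = 14.625

The Pareto density is strictly decreasing on [x_m, ∞), so the mode is x_m = 9.000.
Mean = α·x_m/(α−1) = 2.6·9.0/1.6 = 14.625.
The posterior is right-skewed, so the mean exceeds the mode.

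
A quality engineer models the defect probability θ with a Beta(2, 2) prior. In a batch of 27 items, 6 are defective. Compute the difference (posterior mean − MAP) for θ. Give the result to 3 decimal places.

0.017

Posterior: Beta(2+6, 2+21) = Beta(8, 23).
Mode = (8−1)/(8+23−2) = 7/29 = 0.241.
Mean = 8/(8+23) = 8/31 = 0.258.
Difference = 0.258 − 0.241 = 0.017.
Mean > mode: the posterior has a right tail.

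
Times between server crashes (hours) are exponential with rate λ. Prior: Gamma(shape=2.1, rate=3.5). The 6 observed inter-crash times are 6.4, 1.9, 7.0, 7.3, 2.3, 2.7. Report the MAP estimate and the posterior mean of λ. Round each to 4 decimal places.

Σ times = 27.6. Posterior: Gamma(shape = 2.1+6 = 8.1, rate = 3.5+27.6 = 31.1).
Mode = (α−1)/β = 7.1/31.1 = 0.2283.
Mean = α/β = 8.1/31.1 = 0.2605.
The posterior is right-skewed, so the mean exceeds the mode.

MAP estimate = 0.2283, posterior mean = 0.2605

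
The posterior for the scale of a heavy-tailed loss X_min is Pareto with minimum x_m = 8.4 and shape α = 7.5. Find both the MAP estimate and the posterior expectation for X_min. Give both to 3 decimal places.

X_min_MAP = 8.400, E[X_min|data] = 9.692

The Pareto density is strictly decreasing on [x_m, ∞), so the mode is x_m = 8.400.
Mean = α·x_m/(α−1) = 7.5·8.4/6.5 = 9.692.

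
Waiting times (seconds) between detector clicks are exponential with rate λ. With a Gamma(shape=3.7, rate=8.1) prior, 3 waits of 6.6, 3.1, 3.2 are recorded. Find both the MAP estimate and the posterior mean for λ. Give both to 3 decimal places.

Σ times = 12.9. Posterior: Gamma(shape = 3.7+3 = 6.7, rate = 8.1+12.9 = 21.0).
Mode = (α−1)/β = 5.7/21.0 = 0.271.
Mean = α/β = 6.7/21.0 = 0.319.

MAP = 0.271; posterior mean = 0.319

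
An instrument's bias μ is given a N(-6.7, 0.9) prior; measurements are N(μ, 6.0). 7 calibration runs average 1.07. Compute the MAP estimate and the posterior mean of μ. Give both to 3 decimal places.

Posterior for μ is Normal. Precision-weighted mean: (1/0.9·-6.7 + 7/6.0·1.07) / (1/0.9 + 7/6.0) = -2.720.
A Normal posterior is symmetric, so mode = mean.

μ_MAP = -2.720, E[μ|data] = -2.720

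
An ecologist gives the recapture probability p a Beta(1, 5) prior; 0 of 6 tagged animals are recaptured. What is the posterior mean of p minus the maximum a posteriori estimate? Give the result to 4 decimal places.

Posterior: Beta(1+0, 5+6) = Beta(1, 11).
Since α = 1 ≤ 1 and β > 1, the Beta density is monotone decreasing on [0,1]; the mode is at 0.
Mean = 1/(1+11) = 0.0833.
Difference = 0.0833 − 0.0000 = 0.0833.
Mean > mode: the posterior has a right tail.

0.0833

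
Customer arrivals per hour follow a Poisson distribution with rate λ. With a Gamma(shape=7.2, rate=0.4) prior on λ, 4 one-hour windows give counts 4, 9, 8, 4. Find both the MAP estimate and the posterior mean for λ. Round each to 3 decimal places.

MAP = 7.091; posterior mean = 7.318

Σ counts = 25. Posterior: Gamma(shape = 7.2+25 = 32.2, rate = 0.4+4 = 4.4).
Mode = (α−1)/β = 31.2/4.4 = 7.091.
Mean = α/β = 32.2/4.4 = 7.318.
Right-skewed posterior ⇒ mode < mean.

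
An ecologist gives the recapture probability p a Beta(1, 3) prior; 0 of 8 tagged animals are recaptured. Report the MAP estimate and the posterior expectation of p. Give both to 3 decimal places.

Posterior: Beta(1+0, 3+8) = Beta(1, 11).
Since α = 1 ≤ 1 and β > 1, the Beta density is monotone decreasing on [0,1]; the mode is at 0.
Mean = 1/(1+11) = 0.083.

p_MAP = 0.000, E[p|data] = 0.083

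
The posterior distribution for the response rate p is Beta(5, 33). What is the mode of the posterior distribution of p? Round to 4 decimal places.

0.1111

Mode = (5−1)/(5+33−2) = 4/36 = 0.1111.
Mean = 5/(5+33) = 5/38 = 0.1316.
This is the posterior mode — the MAP estimate.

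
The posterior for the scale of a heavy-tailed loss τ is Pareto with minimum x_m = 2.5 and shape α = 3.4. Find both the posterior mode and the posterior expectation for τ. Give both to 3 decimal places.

MAP = 2.500, posterior mean = 3.542

The Pareto density is strictly decreasing on [x_m, ∞), so the mode is x_m = 2.500.
Mean = α·x_m/(α−1) = 3.4·2.5/2.4 = 3.542.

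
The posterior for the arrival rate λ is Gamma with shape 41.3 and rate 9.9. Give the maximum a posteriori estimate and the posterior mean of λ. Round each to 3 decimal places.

λ_MAP = 4.071, E[λ|data] = 4.172

Mode = (α−1)/β = 40.3/9.9 = 4.071.
Mean = α/β = 41.3/9.9 = 4.172.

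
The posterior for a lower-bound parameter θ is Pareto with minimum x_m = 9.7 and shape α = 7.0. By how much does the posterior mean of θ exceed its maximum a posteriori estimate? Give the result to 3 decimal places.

The Pareto density is strictly decreasing on [x_m, ∞), so the mode is x_m = 9.700.
Mean = α·x_m/(α−1) = 7.0·9.7/6.0 = 11.317.
Difference = 11.317 − 9.700 = 1.617.

1.617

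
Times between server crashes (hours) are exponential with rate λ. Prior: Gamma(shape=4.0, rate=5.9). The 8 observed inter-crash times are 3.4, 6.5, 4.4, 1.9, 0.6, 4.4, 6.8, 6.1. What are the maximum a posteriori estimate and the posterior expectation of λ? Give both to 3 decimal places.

MAP = 0.275; posterior mean = 0.300

Σ times = 34.1. Posterior: Gamma(shape = 4.0+8 = 12.0, rate = 5.9+34.1 = 40.0).
Mode = (α−1)/β = 11.0/40.0 = 0.275.
Mean = α/β = 12.0/40.0 = 0.300.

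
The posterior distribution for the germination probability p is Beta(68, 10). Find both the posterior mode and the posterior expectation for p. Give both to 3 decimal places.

Mode = (68−1)/(68+10−2) = 67/76 = 0.882.
Mean = 68/(68+10) = 68/78 = 0.872.

MAP = 0.882; posterior mean = 0.872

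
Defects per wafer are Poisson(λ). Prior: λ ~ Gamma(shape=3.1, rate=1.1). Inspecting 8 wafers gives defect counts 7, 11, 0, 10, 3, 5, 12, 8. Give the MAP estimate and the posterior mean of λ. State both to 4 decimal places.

Σ counts = 56. Posterior: Gamma(shape = 3.1+56 = 59.1, rate = 1.1+8 = 9.1).
Mode = (α−1)/β = 58.1/9.1 = 6.3846.
Mean = α/β = 59.1/9.1 = 6.4945.
The posterior is right-skewed, so the mean exceeds the mode.

MAP = 6.3846; posterior mean = 6.4945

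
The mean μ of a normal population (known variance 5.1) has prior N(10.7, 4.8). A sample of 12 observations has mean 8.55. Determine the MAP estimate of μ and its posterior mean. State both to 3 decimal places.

Posterior for μ is Normal. Precision-weighted mean: (1/4.8·10.7 + 12/5.1·8.55) / (1/4.8 + 12/5.1) = 8.725.
A Normal posterior is symmetric, so mode = mean.

μ_MAP = 8.725, E[μ|data] = 8.725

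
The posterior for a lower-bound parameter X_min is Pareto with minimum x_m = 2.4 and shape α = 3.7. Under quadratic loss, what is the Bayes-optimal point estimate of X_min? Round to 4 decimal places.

3.2889

The Pareto density is strictly decreasing on [x_m, ∞), so the mode is x_m = 2.4000.
Mean = α·x_m/(α−1) = 3.7·2.4/2.7 = 3.2889.
Quadratic loss ⇒ the optimal estimator is the posterior mean.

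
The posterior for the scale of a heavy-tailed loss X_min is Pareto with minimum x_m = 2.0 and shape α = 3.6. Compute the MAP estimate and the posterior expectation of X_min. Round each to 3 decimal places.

The Pareto density is strictly decreasing on [x_m, ∞), so the mode is x_m = 2.000.
Mean = α·x_m/(α−1) = 3.6·2.0/2.6 = 2.769.
The mean is pulled above the mode by the posterior's right skew.

MAP = 2.000; posterior mean = 2.769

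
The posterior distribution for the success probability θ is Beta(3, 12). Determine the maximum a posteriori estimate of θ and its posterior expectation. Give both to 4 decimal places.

Mode = (3−1)/(3+12−2) = 2/13 = 0.1538.
Mean = 3/(3+12) = 3/15 = 0.2000.
Right-skewed posterior ⇒ mode < mean.

maximum a posteriori estimate = 0.1538, posterior expectation = 0.2000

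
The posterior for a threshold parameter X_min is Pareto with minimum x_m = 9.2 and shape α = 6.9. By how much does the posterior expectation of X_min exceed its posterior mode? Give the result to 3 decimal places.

1.559

The Pareto density is strictly decreasing on [x_m, ∞), so the mode is x_m = 9.200.
Mean = α·x_m/(α−1) = 6.9·9.2/5.9 = 10.759.
Difference = 10.759 − 9.200 = 1.559.
The mean is pulled above the mode by the posterior's right skew.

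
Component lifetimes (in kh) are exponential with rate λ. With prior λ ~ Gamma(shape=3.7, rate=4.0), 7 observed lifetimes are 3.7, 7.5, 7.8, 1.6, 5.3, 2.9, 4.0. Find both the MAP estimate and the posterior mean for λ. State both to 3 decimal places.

λ_MAP = 0.264, E[λ|data] = 0.291

Σ times = 32.8. Posterior: Gamma(shape = 3.7+7 = 10.7, rate = 4.0+32.8 = 36.8).
Mode = (α−1)/β = 9.7/36.8 = 0.264.
Mean = α/β = 10.7/36.8 = 0.291.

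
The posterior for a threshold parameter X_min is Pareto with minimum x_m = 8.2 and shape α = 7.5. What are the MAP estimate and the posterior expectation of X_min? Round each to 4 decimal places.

The Pareto density is strictly decreasing on [x_m, ∞), so the mode is x_m = 8.2000.
Mean = α·x_m/(α−1) = 7.5·8.2/6.5 = 9.4615.
The posterior is right-skewed, so the mean exceeds the mode.

X_min_MAP = 8.2000, E[X_min|data] = 9.4615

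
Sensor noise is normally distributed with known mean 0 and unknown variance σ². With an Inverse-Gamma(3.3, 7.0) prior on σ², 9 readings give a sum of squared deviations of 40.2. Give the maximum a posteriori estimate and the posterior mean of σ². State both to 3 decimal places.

MAP = 3.080; posterior mean = 3.985

Posterior: Inverse-Gamma(shape = 3.3+9/2 = 7.8, scale = 7.0+40.2/2 = 27.1).
Mode = β/(α+1) = 27.1/8.8 = 3.080.
Mean = β/(α−1) = 27.1/6.8 = 3.985.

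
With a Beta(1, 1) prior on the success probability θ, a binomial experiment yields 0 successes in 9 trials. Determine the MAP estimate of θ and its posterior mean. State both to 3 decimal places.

MAP = 0.000; posterior mean = 0.091

Posterior: Beta(1+0, 1+9) = Beta(1, 10).
Since α = 1 ≤ 1 and β > 1, the Beta density is monotone decreasing on [0,1]; the mode is at 0.
Mean = 1/(1+10) = 0.091.
Mean > mode: the posterior has a right tail.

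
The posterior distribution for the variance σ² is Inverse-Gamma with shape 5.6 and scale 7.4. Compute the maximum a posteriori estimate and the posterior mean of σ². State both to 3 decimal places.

MAP: 1.121. Posterior mean: 1.609.

Mode = β/(α+1) = 7.4/6.6 = 1.121.
Mean = β/(α−1) = 7.4/4.6 = 1.609.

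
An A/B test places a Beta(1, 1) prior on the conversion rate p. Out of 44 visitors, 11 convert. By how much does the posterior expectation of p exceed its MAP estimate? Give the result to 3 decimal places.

0.011

Posterior: Beta(1+11, 1+33) = Beta(12, 34).
Mode = (12−1)/(12+34−2) = 11/44 = 0.250.
With a flat prior the MAP equals the MLE, 11/44.
Mean = 12/(12+34) = 12/46 = 0.261.
Difference = 0.261 − 0.250 = 0.011.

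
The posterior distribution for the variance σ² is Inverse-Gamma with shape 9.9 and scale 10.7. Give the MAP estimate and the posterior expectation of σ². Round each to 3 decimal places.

Mode = β/(α+1) = 10.7/10.9 = 0.982.
Mean = β/(α−1) = 10.7/8.9 = 1.202.

MAP: 0.982. Posterior mean: 1.202.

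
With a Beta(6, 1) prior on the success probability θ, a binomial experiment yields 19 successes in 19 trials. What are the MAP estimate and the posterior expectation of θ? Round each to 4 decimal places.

Posterior: Beta(6+19, 1+0) = Beta(25, 1).
Since β = 1 ≤ 1 and α > 1, the Beta density is monotone increasing on [0,1]; the mode is at 1.
Mean = 25/(25+1) = 0.9615.
The posterior is left-skewed, so the mode exceeds the mean.

θ_MAP = 1.0000, E[θ|data] = 0.9615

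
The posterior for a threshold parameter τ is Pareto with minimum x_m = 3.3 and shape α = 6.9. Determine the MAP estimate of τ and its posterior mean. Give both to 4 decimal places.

τ_MAP = 3.3000, E[τ|data] = 3.8593

The Pareto density is strictly decreasing on [x_m, ∞), so the mode is x_m = 3.3000.
Mean = α·x_m/(α−1) = 6.9·3.3/5.9 = 3.8593.
The mean is pulled above the mode by the posterior's right skew.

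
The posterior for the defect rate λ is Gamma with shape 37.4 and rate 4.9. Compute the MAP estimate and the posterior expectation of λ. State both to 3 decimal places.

λ_MAP = 7.429, E[λ|data] = 7.633

Mode = (α−1)/β = 36.4/4.9 = 7.429.
Mean = α/β = 37.4/4.9 = 7.633.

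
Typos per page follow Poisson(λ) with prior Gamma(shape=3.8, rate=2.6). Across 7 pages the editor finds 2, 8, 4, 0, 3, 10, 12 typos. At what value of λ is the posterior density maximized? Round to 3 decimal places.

4.354

Σ counts = 39. Posterior: Gamma(shape = 3.8+39 = 42.8, rate = 2.6+7 = 9.6).
Mode = (α−1)/β = 41.8/9.6 = 4.354.
Mean = α/β = 42.8/9.6 = 4.458.
This is the posterior mode — the MAP estimate.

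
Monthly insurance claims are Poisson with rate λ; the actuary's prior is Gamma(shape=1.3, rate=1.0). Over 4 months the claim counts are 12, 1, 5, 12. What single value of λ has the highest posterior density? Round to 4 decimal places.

Σ counts = 30. Posterior: Gamma(shape = 1.3+30 = 31.3, rate = 1.0+4 = 5.0).
Mode = (α−1)/β = 30.3/5.0 = 6.0600.
Mean = α/β = 31.3/5.0 = 6.2600.
This is the posterior mode — the MAP estimate.

6.0600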